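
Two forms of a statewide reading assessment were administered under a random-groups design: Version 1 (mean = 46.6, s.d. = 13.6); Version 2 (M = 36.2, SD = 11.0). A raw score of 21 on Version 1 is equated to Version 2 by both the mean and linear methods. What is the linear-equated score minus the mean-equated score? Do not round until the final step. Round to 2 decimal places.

4.89

Mean-equated: 21 + (36.2 − 46.6) = 10.60
Linear-equated: (11.0/13.6)(21 − 46.6) + 36.2 = 15.494
Difference = 15.494 − 10.60 = 4.89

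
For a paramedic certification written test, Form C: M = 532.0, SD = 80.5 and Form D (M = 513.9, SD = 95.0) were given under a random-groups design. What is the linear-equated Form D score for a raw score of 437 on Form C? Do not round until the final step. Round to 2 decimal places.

401.79

Linear equating: y = (SD_Y/SD_X)(x − M_X) + M_Y
y = (95.0/80.5)(437 − 532.0) + 513.9
y = 1.180124 × -95.0 + 513.9 = -112.1118 + 513.9 = 401.79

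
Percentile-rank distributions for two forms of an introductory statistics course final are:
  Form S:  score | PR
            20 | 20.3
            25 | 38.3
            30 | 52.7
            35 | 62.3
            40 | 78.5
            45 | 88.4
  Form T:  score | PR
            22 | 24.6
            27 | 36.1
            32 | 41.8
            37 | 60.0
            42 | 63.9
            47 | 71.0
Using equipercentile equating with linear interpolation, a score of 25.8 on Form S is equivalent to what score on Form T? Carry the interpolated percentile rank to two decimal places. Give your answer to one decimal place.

PR of 25.8 on Form S: 38.3 + (25.8 − 25)/(30 − 25) × (52.7 − 38.3) = 40.60
On Form T, PR 40.60 falls between score 27 (PR 36.1) and 32 (PR 41.8).
Interpolate: 27 + (40.60 − 36.1)/(41.8 − 36.1) × (32 − 27) = 30.9

30.9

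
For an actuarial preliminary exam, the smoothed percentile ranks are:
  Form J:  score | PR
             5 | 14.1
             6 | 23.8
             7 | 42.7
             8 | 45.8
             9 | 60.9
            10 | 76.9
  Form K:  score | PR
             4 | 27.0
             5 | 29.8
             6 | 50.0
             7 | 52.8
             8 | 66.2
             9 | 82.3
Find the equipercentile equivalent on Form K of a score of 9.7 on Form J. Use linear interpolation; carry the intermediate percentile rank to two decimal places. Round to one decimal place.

8.4

PR of 9.7 on Form J: 60.9 + (9.7 − 9)/(10 − 9) × (76.9 − 60.9) = 72.10
On Form K, PR 72.10 falls between score 8 (PR 66.2) and 9 (PR 82.3).
Interpolate: 8 + (72.10 − 66.2)/(82.3 − 66.2) × (9 − 8) = 8.4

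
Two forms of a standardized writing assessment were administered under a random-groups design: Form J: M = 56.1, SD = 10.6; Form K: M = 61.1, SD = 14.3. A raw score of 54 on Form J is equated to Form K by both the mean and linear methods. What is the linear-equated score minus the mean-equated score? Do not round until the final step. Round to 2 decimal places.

Mean-equated: 54 + (61.1 − 56.1) = 59.00
Linear-equated: (14.3/10.6)(54 − 56.1) + 61.1 = 58.267
Difference = 58.267 − 59.00 = -0.73

-0.73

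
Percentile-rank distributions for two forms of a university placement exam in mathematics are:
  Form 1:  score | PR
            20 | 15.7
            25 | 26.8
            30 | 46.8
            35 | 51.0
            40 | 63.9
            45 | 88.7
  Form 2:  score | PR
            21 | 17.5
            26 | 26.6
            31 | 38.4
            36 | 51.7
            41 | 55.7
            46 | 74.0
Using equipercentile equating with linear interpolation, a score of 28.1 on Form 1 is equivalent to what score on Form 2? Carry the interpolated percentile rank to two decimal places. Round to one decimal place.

31.3

PR of 28.1 on Form 1: 26.8 + (28.1 − 25)/(30 − 25) × (46.8 − 26.8) = 39.20
On Form 2, PR 39.20 falls between score 31 (PR 38.4) and 36 (PR 51.7).
Interpolate: 31 + (39.20 − 38.4)/(51.7 − 38.4) × (36 − 31) = 31.3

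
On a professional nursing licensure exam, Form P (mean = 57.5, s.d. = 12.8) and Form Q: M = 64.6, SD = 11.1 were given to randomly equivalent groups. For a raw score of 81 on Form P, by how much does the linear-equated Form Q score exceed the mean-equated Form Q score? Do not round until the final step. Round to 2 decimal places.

Mean-equated: 81 + (64.6 − 57.5) = 88.10
Linear-equated: (11.1/12.8)(81 − 57.5) + 64.6 = 84.979
Difference = 84.979 − 88.10 = -3.12

-3.12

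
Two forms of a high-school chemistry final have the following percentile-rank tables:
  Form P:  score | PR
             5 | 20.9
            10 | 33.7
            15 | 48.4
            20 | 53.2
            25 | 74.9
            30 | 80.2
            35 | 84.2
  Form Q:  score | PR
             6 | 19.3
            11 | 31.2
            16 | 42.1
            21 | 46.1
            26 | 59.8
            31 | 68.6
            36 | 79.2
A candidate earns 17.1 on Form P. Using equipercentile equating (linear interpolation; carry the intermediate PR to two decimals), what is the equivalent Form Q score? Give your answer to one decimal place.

PR of 17.1 on Form P: 48.4 + (17.1 − 15)/(20 − 15) × (53.2 − 48.4) = 50.42
On Form Q, PR 50.42 falls between score 21 (PR 46.1) and 26 (PR 59.8).
Interpolate: 21 + (50.42 − 46.1)/(59.8 − 46.1) × (26 − 21) = 22.6

22.6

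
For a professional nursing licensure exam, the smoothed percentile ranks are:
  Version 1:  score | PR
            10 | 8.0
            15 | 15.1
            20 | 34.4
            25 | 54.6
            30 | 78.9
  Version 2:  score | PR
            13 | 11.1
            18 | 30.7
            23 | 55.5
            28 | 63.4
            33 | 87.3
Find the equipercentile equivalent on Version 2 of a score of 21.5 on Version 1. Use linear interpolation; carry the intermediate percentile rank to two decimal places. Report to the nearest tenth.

PR of 21.5 on Version 1: 34.4 + (21.5 − 20)/(25 − 20) × (54.6 − 34.4) = 40.46
On Version 2, PR 40.46 falls between score 18 (PR 30.7) and 23 (PR 55.5).
Interpolate: 18 + (40.46 − 30.7)/(55.5 − 30.7) × (23 − 18) = 20.0

20.0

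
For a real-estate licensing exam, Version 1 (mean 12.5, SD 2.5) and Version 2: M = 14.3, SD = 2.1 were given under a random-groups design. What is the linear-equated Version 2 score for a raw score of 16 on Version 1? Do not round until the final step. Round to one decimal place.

17.2

Linear equating: y = (SD_Y/SD_X)(x − M_X) + M_Y
y = (2.1/2.5)(16 − 12.5) + 14.3
y = 0.840000 × 3.5 + 14.3 = 2.9400 + 14.3 = 17.2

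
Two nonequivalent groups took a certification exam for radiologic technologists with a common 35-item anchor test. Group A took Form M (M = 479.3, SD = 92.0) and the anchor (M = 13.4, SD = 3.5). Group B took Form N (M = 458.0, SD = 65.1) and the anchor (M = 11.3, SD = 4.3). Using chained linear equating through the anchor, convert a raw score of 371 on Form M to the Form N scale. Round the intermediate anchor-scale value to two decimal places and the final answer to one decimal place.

Form M → anchor (Group A): v = (3.5/92.0)(371 − 479.3) + 13.4 = 9.28
anchor → Form N (Group B): y = (65.1/4.3)(9.28 − 11.3) + 458.0 = 427.4

427.4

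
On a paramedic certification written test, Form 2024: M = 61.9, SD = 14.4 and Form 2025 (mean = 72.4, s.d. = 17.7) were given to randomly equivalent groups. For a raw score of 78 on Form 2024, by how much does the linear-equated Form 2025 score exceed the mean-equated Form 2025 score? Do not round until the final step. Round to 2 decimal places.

3.69

Mean-equated: 78 + (72.4 − 61.9) = 88.50
Linear-equated: (17.7/14.4)(78 − 61.9) + 72.4 = 92.190
Difference = 92.190 − 88.50 = 3.69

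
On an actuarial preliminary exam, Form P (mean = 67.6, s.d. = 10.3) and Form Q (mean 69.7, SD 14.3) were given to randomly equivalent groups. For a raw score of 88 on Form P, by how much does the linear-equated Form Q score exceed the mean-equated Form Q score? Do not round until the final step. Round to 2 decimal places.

7.92

Mean-equated: 88 + (69.7 − 67.6) = 90.10
Linear-equated: (14.3/10.3)(88 − 67.6) + 69.7 = 98.022
Difference = 98.022 − 90.10 = 7.92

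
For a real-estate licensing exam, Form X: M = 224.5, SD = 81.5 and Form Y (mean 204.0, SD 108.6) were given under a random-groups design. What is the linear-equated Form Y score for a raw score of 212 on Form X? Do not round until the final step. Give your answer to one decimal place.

187.3

Linear equating: y = (SD_Y/SD_X)(x − M_X) + M_Y
y = (108.6/81.5)(212 − 224.5) + 204.0
y = 1.332515 × -12.5 + 204.0 = -16.6564 + 204.0 = 187.3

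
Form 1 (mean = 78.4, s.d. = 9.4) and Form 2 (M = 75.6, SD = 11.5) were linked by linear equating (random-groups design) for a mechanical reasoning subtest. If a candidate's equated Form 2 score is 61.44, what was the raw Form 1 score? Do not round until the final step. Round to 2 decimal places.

66.83

Invert y = (SD_Y/SD_X)(x − M_X) + M_Y:
x = (SD_X/SD_Y)(y − M_Y) + M_X = (9.4/11.5)(61.44 − 75.6) + 78.4
x = 0.817391 × -14.160 + 78.4 = 66.83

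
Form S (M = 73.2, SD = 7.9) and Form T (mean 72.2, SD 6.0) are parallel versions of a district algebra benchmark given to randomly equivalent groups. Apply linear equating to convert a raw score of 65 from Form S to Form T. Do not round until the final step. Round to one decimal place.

66.0

Linear equating: y = (SD_Y/SD_X)(x − M_X) + M_Y
y = (6.0/7.9)(65 − 73.2) + 72.2
y = 0.759494 × -8.2 + 72.2 = -6.2278 + 72.2 = 66.0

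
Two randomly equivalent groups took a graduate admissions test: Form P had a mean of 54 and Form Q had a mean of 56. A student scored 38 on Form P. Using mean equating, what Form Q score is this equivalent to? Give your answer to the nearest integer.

40

Mean equating: y = x + (M_Y − M_X) = 38 + (56 − 54) = 40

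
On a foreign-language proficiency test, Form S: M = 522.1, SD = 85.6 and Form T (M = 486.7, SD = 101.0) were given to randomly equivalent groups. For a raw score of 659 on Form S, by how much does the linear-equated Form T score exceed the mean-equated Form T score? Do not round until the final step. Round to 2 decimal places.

24.63

Mean-equated: 659 + (486.7 − 522.1) = 623.60
Linear-equated: (101.0/85.6)(659 − 522.1) + 486.7 = 648.229
Difference = 648.229 − 623.60 = 24.63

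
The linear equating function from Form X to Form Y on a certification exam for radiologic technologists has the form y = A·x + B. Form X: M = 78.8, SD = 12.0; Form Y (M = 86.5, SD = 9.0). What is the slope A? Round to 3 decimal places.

A = SD_Y / SD_X = 9.0 / 12.0 = 0.750

0.750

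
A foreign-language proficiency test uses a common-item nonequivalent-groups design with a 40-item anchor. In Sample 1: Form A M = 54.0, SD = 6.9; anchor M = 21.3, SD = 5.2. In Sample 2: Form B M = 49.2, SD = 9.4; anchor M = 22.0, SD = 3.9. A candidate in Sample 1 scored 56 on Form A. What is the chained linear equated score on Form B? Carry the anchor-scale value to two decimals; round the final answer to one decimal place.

Form A → anchor (Sample 1): v = (5.2/6.9)(56 − 54.0) + 21.3 = 22.81
anchor → Form B (Sample 2): y = (9.4/3.9)(22.81 − 22.0) + 49.2 = 51.2

51.2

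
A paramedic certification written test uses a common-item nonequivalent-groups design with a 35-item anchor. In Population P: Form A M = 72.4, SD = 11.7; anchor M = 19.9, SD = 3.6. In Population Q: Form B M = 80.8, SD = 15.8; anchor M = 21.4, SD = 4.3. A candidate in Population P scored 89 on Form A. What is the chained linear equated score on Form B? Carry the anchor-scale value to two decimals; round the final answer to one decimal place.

94.1

Form A → anchor (Population P): v = (3.6/11.7)(89 − 72.4) + 19.9 = 25.01
anchor → Form B (Population Q): y = (15.8/4.3)(25.01 − 21.4) + 80.8 = 94.1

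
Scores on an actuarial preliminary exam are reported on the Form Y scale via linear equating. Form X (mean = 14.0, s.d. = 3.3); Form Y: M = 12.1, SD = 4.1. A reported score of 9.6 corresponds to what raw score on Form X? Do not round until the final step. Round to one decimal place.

12.0

Invert y = (SD_Y/SD_X)(x − M_X) + M_Y:
x = (SD_X/SD_Y)(y − M_Y) + M_X = (3.3/4.1)(9.6 − 12.1) + 14.0
x = 0.804878 × -2.500 + 14.0 = 12.0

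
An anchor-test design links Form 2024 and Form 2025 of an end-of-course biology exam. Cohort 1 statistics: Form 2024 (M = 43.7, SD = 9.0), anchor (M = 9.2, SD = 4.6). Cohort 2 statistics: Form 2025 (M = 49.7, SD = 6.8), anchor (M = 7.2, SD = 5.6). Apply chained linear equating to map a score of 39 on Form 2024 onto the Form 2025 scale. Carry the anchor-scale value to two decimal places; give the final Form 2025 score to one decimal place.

49.2

Form 2024 → anchor (Cohort 1): v = (4.6/9.0)(39 − 43.7) + 9.2 = 6.80
anchor → Form 2025 (Cohort 2): y = (6.8/5.6)(6.80 − 7.2) + 49.7 = 49.2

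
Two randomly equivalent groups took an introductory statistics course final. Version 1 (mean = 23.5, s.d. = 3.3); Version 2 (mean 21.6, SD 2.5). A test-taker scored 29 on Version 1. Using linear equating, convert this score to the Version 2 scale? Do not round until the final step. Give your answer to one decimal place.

Linear equating: y = (SD_Y/SD_X)(x − M_X) + M_Y
y = (2.5/3.3)(29 − 23.5) + 21.6
y = 0.757576 × 5.5 + 21.6 = 4.1667 + 21.6 = 25.8

25.8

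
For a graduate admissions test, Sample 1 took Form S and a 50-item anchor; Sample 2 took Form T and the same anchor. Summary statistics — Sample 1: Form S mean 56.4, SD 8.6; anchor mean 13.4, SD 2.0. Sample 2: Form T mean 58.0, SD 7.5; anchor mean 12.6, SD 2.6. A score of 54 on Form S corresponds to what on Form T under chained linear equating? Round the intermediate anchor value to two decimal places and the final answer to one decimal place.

58.7

Form S → anchor (Sample 1): v = (2.0/8.6)(54 − 56.4) + 13.4 = 12.84
anchor → Form T (Sample 2): y = (7.5/2.6)(12.84 − 12.6) + 58.0 = 58.7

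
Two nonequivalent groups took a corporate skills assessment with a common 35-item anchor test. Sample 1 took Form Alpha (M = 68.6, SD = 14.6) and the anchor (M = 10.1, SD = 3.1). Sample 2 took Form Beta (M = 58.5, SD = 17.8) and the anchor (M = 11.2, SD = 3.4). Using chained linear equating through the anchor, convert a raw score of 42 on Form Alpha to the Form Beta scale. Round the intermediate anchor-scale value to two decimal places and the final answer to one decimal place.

23.2

Form Alpha → anchor (Sample 1): v = (3.1/14.6)(42 − 68.6) + 10.1 = 4.45
anchor → Form Beta (Sample 2): y = (17.8/3.4)(4.45 − 11.2) + 58.5 = 23.2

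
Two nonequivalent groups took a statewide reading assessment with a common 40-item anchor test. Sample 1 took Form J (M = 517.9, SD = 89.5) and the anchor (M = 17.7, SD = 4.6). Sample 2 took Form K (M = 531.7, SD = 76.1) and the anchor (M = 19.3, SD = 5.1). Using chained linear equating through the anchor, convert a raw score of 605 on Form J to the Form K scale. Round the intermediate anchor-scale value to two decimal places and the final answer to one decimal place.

Form J → anchor (Sample 1): v = (4.6/89.5)(605 − 517.9) + 17.7 = 22.18
anchor → Form K (Sample 2): y = (76.1/5.1)(22.18 − 19.3) + 531.7 = 574.7

574.7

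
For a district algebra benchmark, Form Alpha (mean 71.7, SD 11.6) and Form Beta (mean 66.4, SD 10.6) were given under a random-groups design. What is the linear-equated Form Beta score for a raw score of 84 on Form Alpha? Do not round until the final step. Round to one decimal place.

77.6

Linear equating: y = (SD_Y/SD_X)(x − M_X) + M_Y
y = (10.6/11.6)(84 − 71.7) + 66.4
y = 0.913793 × 12.3 + 66.4 = 11.2397 + 66.4 = 77.6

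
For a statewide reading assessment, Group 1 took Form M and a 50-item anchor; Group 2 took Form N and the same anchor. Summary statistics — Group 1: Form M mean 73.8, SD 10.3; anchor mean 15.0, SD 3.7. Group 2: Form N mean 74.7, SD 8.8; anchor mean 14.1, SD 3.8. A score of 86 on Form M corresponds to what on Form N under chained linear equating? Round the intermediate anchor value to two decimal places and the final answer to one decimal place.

86.9

Form M → anchor (Group 1): v = (3.7/10.3)(86 − 73.8) + 15.0 = 19.38
anchor → Form N (Group 2): y = (8.8/3.8)(19.38 − 14.1) + 74.7 = 86.9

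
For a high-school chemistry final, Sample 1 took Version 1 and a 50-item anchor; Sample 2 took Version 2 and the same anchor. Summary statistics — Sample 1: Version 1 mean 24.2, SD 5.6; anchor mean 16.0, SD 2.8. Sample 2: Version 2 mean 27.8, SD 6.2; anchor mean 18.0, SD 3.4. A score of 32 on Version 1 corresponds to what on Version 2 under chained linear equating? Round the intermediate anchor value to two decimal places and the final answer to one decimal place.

31.3

Version 1 → anchor (Sample 1): v = (2.8/5.6)(32 − 24.2) + 16.0 = 19.90
anchor → Version 2 (Sample 2): y = (6.2/3.4)(19.90 − 18.0) + 27.8 = 31.3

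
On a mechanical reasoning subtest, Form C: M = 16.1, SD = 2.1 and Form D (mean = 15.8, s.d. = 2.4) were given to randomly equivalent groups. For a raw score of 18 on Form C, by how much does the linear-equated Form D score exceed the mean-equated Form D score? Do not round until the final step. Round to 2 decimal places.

0.27

Mean-equated: 18 + (15.8 − 16.1) = 17.70
Linear-equated: (2.4/2.1)(18 − 16.1) + 15.8 = 17.971
Difference = 17.971 − 17.70 = 0.27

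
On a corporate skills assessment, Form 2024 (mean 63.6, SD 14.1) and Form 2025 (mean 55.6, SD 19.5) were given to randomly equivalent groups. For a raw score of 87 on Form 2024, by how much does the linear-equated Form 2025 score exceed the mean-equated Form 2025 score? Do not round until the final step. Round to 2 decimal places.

Mean-equated: 87 + (55.6 − 63.6) = 79.00
Linear-equated: (19.5/14.1)(87 − 63.6) + 55.6 = 87.962
Difference = 87.962 − 79.00 = 8.96

8.96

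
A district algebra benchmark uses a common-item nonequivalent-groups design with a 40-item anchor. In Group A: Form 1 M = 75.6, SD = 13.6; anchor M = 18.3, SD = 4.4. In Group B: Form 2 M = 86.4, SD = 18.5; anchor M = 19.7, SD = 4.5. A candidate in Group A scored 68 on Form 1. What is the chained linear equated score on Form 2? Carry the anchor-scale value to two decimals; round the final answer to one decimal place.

70.5

Form 1 → anchor (Group A): v = (4.4/13.6)(68 − 75.6) + 18.3 = 15.84
anchor → Form 2 (Group B): y = (18.5/4.5)(15.84 − 19.7) + 86.4 = 70.5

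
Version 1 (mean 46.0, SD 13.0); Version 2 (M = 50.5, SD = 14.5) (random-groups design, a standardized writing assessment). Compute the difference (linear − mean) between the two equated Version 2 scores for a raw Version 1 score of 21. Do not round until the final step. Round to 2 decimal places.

Mean-equated: 21 + (50.5 − 46.0) = 25.50
Linear-equated: (14.5/13.0)(21 − 46.0) + 50.5 = 22.615
Difference = 22.615 − 25.50 = -2.88

-2.88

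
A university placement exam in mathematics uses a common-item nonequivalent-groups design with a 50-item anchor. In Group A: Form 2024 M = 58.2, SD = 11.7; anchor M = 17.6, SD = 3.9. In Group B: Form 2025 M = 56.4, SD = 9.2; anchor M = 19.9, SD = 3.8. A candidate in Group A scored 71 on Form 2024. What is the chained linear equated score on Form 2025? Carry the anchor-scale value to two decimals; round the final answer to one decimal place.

Form 2024 → anchor (Group A): v = (3.9/11.7)(71 − 58.2) + 17.6 = 21.87
anchor → Form 2025 (Group B): y = (9.2/3.8)(21.87 − 19.9) + 56.4 = 61.2

61.2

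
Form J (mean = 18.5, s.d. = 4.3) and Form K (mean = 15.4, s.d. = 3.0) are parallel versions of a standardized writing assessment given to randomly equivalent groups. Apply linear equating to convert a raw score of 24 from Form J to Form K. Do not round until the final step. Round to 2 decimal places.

19.24

Linear equating: y = (SD_Y/SD_X)(x − M_X) + M_Y
y = (3.0/4.3)(24 − 18.5) + 15.4
y = 0.697674 × 5.5 + 15.4 = 3.8372 + 15.4 = 19.24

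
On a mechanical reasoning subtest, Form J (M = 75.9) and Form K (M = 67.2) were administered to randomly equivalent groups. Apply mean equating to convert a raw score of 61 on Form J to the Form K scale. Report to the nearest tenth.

52.3

Mean equating: y = x + (M_Y − M_X) = 61 + (67.2 − 75.9) = 52.3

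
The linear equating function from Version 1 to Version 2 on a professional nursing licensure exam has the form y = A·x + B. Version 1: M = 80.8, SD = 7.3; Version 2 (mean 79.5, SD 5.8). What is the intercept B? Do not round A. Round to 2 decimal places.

A = SD_Y / SD_X = 5.8 / 7.3 = 0.794521
B = M_Y − A·M_X = 79.5 − 0.794521 × 80.8 = 15.30

15.30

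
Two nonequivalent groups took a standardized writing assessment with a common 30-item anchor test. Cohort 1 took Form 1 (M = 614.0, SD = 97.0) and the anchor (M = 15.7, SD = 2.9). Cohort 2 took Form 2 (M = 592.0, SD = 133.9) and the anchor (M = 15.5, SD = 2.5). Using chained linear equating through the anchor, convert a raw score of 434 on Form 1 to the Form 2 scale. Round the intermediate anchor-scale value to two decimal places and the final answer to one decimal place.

Form 1 → anchor (Cohort 1): v = (2.9/97.0)(434 − 614.0) + 15.7 = 10.32
anchor → Form 2 (Cohort 2): y = (133.9/2.5)(10.32 − 15.5) + 592.0 = 314.6

314.6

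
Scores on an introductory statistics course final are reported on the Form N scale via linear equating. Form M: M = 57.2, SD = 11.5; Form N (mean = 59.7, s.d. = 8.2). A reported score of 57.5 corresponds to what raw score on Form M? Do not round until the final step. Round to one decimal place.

54.1

Invert y = (SD_Y/SD_X)(x − M_X) + M_Y:
x = (SD_X/SD_Y)(y − M_Y) + M_X = (11.5/8.2)(57.5 − 59.7) + 57.2
x = 1.402439 × -2.200 + 57.2 = 54.1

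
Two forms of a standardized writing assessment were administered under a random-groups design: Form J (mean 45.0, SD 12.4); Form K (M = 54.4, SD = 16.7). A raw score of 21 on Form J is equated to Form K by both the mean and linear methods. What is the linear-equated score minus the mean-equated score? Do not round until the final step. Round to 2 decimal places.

-8.32

Mean-equated: 21 + (54.4 − 45.0) = 30.40
Linear-equated: (16.7/12.4)(21 − 45.0) + 54.4 = 22.077
Difference = 22.077 − 30.40 = -8.32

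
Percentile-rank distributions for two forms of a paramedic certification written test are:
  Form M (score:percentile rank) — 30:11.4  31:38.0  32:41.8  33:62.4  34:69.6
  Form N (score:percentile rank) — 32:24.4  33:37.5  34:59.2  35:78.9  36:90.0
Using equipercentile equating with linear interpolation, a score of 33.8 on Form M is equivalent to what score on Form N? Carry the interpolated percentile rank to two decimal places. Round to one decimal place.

PR of 33.8 on Form M: 62.4 + (33.8 − 33)/(34 − 33) × (69.6 − 62.4) = 68.16
On Form N, PR 68.16 falls between score 34 (PR 59.2) and 35 (PR 78.9).
Interpolate: 34 + (68.16 − 59.2)/(78.9 − 59.2) × (35 − 34) = 34.5

34.5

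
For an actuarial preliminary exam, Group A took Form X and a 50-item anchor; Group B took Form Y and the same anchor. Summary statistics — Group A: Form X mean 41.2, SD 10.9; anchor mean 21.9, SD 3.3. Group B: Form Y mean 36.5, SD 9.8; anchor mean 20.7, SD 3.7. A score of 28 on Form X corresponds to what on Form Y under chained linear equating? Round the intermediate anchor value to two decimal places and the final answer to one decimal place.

29.1

Form X → anchor (Group A): v = (3.3/10.9)(28 − 41.2) + 21.9 = 17.90
anchor → Form Y (Group B): y = (9.8/3.7)(17.90 − 20.7) + 36.5 = 29.1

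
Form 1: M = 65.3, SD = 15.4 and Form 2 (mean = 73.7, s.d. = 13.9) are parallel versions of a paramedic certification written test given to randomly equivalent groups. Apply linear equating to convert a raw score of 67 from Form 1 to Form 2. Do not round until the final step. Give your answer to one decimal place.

75.2

Linear equating: y = (SD_Y/SD_X)(x − M_X) + M_Y
y = (13.9/15.4)(67 − 65.3) + 73.7
y = 0.902597 × 1.7 + 73.7 = 1.5344 + 73.7 = 75.2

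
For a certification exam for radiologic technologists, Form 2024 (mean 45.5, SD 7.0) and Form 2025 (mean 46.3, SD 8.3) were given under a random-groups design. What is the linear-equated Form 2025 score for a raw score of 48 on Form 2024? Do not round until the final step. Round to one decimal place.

49.3

Linear equating: y = (SD_Y/SD_X)(x − M_X) + M_Y
y = (8.3/7.0)(48 − 45.5) + 46.3
y = 1.185714 × 2.5 + 46.3 = 2.9643 + 46.3 = 49.3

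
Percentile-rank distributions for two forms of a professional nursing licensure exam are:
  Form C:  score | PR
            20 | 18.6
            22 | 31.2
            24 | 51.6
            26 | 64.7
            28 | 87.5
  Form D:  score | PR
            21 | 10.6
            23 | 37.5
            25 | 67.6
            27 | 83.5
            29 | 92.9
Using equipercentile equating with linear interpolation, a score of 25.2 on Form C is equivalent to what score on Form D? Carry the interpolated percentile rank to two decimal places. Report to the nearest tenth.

24.5

PR of 25.2 on Form C: 51.6 + (25.2 − 24)/(26 − 24) × (64.7 − 51.6) = 59.46
On Form D, PR 59.46 falls between score 23 (PR 37.5) and 25 (PR 67.6).
Interpolate: 23 + (59.46 − 37.5)/(67.6 − 37.5) × (25 − 23) = 24.5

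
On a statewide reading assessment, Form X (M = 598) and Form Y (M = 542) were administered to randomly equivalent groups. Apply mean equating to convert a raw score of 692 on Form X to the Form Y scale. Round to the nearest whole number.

Mean equating: y = x + (M_Y − M_X) = 692 + (542 − 598) = 636

636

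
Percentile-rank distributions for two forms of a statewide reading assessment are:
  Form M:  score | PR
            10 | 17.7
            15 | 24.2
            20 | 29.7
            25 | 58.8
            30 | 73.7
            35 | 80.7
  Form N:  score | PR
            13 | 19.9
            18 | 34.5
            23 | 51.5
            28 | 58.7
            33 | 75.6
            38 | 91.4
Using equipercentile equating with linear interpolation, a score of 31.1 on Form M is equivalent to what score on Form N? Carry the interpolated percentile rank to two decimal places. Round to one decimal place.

PR of 31.1 on Form M: 73.7 + (31.1 − 30)/(35 − 30) × (80.7 − 73.7) = 75.24
On Form N, PR 75.24 falls between score 28 (PR 58.7) and 33 (PR 75.6).
Interpolate: 28 + (75.24 − 58.7)/(75.6 − 58.7) × (33 − 28) = 32.9

32.9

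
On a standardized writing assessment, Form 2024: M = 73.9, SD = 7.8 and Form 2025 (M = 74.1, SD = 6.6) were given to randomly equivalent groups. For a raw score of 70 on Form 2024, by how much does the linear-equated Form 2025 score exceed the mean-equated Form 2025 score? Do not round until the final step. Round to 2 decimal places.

Mean-equated: 70 + (74.1 − 73.9) = 70.20
Linear-equated: (6.6/7.8)(70 − 73.9) + 74.1 = 70.800
Difference = 70.800 − 70.20 = 0.60

0.60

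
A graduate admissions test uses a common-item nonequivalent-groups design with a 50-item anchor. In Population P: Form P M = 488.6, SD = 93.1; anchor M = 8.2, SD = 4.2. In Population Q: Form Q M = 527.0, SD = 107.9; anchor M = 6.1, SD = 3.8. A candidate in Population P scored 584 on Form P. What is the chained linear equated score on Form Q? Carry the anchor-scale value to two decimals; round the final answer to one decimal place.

708.7

Form P → anchor (Population P): v = (4.2/93.1)(584 − 488.6) + 8.2 = 12.50
anchor → Form Q (Population Q): y = (107.9/3.8)(12.50 − 6.1) + 527.0 = 708.7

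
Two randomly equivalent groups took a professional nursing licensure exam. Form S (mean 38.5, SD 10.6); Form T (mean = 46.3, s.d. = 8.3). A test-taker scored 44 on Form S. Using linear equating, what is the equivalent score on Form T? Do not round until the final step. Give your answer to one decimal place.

Linear equating: y = (SD_Y/SD_X)(x − M_X) + M_Y
y = (8.3/10.6)(44 − 38.5) + 46.3
y = 0.783019 × 5.5 + 46.3 = 4.3066 + 46.3 = 50.6

50.6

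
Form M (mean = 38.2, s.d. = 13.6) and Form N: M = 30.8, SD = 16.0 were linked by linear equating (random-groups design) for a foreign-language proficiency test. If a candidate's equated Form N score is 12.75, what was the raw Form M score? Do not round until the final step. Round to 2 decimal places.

Invert y = (SD_Y/SD_X)(x − M_X) + M_Y:
x = (SD_X/SD_Y)(y − M_Y) + M_X = (13.6/16.0)(12.75 − 30.8) + 38.2
x = 0.850000 × -18.050 + 38.2 = 22.86

22.86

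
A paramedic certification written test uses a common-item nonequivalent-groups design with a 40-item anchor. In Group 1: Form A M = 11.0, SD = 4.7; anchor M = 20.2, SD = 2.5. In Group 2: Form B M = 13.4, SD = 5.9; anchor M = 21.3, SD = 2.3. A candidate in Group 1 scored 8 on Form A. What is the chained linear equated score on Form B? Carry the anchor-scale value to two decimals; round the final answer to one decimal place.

Form A → anchor (Group 1): v = (2.5/4.7)(8 − 11.0) + 20.2 = 18.60
anchor → Form B (Group 2): y = (5.9/2.3)(18.60 − 21.3) + 13.4 = 6.5

6.5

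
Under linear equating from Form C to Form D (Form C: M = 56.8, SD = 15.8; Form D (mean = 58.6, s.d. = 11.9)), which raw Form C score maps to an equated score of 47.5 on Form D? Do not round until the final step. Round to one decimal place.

42.1

Invert y = (SD_Y/SD_X)(x − M_X) + M_Y:
x = (SD_X/SD_Y)(y − M_Y) + M_X = (15.8/11.9)(47.5 − 58.6) + 56.8
x = 1.327731 × -11.100 + 56.8 = 42.1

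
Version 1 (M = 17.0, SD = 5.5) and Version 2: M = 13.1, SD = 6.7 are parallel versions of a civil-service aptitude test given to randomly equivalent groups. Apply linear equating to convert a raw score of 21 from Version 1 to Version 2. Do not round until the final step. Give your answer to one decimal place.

18.0

Linear equating: y = (SD_Y/SD_X)(x − M_X) + M_Y
y = (6.7/5.5)(21 − 17.0) + 13.1
y = 1.218182 × 4.0 + 13.1 = 4.8727 + 13.1 = 18.0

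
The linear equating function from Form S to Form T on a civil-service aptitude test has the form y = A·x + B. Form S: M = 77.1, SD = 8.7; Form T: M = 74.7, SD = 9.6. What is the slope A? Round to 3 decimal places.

A = SD_Y / SD_X = 9.6 / 8.7 = 1.103

1.103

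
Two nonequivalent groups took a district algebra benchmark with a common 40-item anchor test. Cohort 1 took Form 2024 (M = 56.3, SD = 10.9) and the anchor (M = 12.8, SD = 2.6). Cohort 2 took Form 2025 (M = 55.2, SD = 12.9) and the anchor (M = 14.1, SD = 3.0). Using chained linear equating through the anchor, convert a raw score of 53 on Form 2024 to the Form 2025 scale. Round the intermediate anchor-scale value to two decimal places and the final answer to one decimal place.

Form 2024 → anchor (Cohort 1): v = (2.6/10.9)(53 − 56.3) + 12.8 = 12.01
anchor → Form 2025 (Cohort 2): y = (12.9/3.0)(12.01 − 14.1) + 55.2 = 46.2

46.2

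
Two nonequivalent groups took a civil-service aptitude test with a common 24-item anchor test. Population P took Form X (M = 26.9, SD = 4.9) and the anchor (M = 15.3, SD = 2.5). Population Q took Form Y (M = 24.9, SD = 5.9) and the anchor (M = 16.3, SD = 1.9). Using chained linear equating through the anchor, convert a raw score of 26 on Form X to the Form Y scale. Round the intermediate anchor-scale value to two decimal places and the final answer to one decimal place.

20.4

Form X → anchor (Population P): v = (2.5/4.9)(26 − 26.9) + 15.3 = 14.84
anchor → Form Y (Population Q): y = (5.9/1.9)(14.84 − 16.3) + 24.9 = 20.4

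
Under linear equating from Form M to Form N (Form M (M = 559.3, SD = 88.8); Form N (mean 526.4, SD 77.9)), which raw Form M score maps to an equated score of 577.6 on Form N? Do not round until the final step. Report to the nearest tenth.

Invert y = (SD_Y/SD_X)(x − M_X) + M_Y:
x = (SD_X/SD_Y)(y − M_Y) + M_X = (88.8/77.9)(577.6 − 526.4) + 559.3
x = 1.139923 × 51.200 + 559.3 = 617.7

617.7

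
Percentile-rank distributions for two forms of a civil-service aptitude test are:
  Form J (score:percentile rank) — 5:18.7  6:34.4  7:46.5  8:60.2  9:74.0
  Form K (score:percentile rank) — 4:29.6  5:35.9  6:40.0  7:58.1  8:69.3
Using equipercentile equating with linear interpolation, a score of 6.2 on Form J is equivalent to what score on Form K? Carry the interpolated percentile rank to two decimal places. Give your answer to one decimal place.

5.2

PR of 6.2 on Form J: 34.4 + (6.2 − 6)/(7 − 6) × (46.5 − 34.4) = 36.82
On Form K, PR 36.82 falls between score 5 (PR 35.9) and 6 (PR 40.0).
Interpolate: 5 + (36.82 − 35.9)/(40.0 − 35.9) × (6 − 5) = 5.2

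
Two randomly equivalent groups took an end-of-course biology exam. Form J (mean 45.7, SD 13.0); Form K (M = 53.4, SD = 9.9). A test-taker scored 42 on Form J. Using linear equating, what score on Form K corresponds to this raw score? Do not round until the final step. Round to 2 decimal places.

Linear equating: y = (SD_Y/SD_X)(x − M_X) + M_Y
y = (9.9/13.0)(42 − 45.7) + 53.4
y = 0.761538 × -3.7 + 53.4 = -2.8177 + 53.4 = 50.58

50.58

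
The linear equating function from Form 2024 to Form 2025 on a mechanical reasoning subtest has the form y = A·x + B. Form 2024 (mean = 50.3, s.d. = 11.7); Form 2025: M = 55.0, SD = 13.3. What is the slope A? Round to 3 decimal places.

1.137

A = SD_Y / SD_X = 13.3 / 11.7 = 1.137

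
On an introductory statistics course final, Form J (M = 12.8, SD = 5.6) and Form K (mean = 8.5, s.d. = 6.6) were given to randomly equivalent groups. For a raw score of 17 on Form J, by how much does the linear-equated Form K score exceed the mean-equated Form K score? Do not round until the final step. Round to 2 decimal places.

0.75

Mean-equated: 17 + (8.5 − 12.8) = 12.70
Linear-equated: (6.6/5.6)(17 − 12.8) + 8.5 = 13.450
Difference = 13.450 − 12.70 = 0.75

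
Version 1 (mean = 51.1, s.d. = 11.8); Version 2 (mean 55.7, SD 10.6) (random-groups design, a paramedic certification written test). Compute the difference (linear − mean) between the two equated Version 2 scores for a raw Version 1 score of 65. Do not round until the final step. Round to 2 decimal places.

-1.41

Mean-equated: 65 + (55.7 − 51.1) = 69.60
Linear-equated: (10.6/11.8)(65 − 51.1) + 55.7 = 68.186
Difference = 68.186 − 69.60 = -1.41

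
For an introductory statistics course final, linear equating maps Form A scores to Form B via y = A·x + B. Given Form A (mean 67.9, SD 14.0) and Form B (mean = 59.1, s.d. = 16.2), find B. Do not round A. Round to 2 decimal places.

-19.47

A = SD_Y / SD_X = 16.2 / 14.0 = 1.157143
B = M_Y − A·M_X = 59.1 − 1.157143 × 67.9 = -19.47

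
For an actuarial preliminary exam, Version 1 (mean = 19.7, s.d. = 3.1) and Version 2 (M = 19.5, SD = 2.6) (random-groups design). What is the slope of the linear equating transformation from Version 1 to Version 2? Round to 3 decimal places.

0.839

A = SD_Y / SD_X = 2.6 / 3.1 = 0.839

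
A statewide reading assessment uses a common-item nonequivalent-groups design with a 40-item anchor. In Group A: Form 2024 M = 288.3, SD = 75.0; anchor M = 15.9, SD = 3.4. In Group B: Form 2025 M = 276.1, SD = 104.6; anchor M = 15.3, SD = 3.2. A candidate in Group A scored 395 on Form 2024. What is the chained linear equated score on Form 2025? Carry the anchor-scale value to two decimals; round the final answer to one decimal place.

Form 2024 → anchor (Group A): v = (3.4/75.0)(395 − 288.3) + 15.9 = 20.74
anchor → Form 2025 (Group B): y = (104.6/3.2)(20.74 − 15.3) + 276.1 = 453.9

453.9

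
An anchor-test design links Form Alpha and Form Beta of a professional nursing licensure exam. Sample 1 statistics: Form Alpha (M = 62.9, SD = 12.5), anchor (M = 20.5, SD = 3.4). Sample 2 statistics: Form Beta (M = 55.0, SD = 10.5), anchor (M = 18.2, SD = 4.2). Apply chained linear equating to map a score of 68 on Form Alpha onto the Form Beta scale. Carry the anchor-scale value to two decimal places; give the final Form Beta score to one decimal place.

64.2

Form Alpha → anchor (Sample 1): v = (3.4/12.5)(68 − 62.9) + 20.5 = 21.89
anchor → Form Beta (Sample 2): y = (10.5/4.2)(21.89 − 18.2) + 55.0 = 64.2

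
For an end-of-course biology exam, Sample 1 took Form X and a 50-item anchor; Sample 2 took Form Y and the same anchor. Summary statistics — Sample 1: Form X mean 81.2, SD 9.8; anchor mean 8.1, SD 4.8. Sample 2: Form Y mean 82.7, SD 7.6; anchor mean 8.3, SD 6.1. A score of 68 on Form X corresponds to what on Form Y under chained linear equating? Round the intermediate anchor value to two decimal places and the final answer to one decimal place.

74.4

Form X → anchor (Sample 1): v = (4.8/9.8)(68 − 81.2) + 8.1 = 1.63
anchor → Form Y (Sample 2): y = (7.6/6.1)(1.63 − 8.3) + 82.7 = 74.4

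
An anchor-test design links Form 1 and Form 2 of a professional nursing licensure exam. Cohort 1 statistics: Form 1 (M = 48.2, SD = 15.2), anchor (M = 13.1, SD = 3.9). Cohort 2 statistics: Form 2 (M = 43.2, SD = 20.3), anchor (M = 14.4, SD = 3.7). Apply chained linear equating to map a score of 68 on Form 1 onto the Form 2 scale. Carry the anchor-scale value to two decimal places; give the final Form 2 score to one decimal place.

Form 1 → anchor (Cohort 1): v = (3.9/15.2)(68 − 48.2) + 13.1 = 18.18
anchor → Form 2 (Cohort 2): y = (20.3/3.7)(18.18 − 14.4) + 43.2 = 63.9

63.9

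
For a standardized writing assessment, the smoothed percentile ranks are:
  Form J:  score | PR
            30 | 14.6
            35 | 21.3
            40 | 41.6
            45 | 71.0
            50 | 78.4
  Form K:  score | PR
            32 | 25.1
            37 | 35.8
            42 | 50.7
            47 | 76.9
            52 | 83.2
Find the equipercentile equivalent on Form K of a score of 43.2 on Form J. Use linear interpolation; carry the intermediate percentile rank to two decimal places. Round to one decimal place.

43.9

PR of 43.2 on Form J: 41.6 + (43.2 − 40)/(45 − 40) × (71.0 − 41.6) = 60.42
On Form K, PR 60.42 falls between score 42 (PR 50.7) and 47 (PR 76.9).
Interpolate: 42 + (60.42 − 50.7)/(76.9 − 50.7) × (47 − 42) = 43.9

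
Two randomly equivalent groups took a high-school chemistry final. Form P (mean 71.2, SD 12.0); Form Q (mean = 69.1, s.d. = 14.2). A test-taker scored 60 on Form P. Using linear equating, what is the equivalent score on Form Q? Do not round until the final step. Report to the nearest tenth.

Linear equating: y = (SD_Y/SD_X)(x − M_X) + M_Y
y = (14.2/12.0)(60 − 71.2) + 69.1
y = 1.183333 × -11.2 + 69.1 = -13.2533 + 69.1 = 55.8

55.8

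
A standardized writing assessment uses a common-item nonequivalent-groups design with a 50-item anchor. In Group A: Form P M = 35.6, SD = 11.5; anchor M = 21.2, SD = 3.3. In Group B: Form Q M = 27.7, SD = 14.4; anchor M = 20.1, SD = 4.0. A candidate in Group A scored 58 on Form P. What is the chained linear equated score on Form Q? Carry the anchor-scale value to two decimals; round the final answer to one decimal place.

Form P → anchor (Group A): v = (3.3/11.5)(58 − 35.6) + 21.2 = 27.63
anchor → Form Q (Group B): y = (14.4/4.0)(27.63 − 20.1) + 27.7 = 54.8

54.8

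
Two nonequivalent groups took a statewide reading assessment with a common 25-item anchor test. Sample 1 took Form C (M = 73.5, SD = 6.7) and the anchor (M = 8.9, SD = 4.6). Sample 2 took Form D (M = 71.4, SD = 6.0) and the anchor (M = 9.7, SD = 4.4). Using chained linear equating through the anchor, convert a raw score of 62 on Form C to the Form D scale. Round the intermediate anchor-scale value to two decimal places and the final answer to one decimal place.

Form C → anchor (Sample 1): v = (4.6/6.7)(62 − 73.5) + 8.9 = 1.00
anchor → Form D (Sample 2): y = (6.0/4.4)(1.00 − 9.7) + 71.4 = 59.5

59.5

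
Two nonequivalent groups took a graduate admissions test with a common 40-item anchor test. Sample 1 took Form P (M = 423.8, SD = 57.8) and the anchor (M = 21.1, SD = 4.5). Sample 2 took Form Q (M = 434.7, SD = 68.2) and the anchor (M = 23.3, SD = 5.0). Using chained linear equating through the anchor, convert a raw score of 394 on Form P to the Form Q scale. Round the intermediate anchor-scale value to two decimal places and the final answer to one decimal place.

Form P → anchor (Sample 1): v = (4.5/57.8)(394 − 423.8) + 21.1 = 18.78
anchor → Form Q (Sample 2): y = (68.2/5.0)(18.78 − 23.3) + 434.7 = 373.0

373.0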